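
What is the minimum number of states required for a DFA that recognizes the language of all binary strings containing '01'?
Language: binary strings containing '01'
Lower bound (Myhill–Nerode): the prefixes ε, 0, 01 are pairwise distinguishable:
  ε vs 01: suffix ε distinguishes them (ε is rejected, 01 is accepted)
  0 vs 01: suffix ε distinguishes them (0 is rejected, 01 is accepted)
  ε vs 0: suffix 1 distinguishes them (ε·1 = 1 is rejected, 0·1 = 01 is accepted)
So any DFA needs at least 3 states.
Upper bound: a DFA with 3 states exists (one state per class above: 'no progress', 'last symbol 0', and 'seen 01' (accepting sink)).
Minimum states: 3

Final answer: 3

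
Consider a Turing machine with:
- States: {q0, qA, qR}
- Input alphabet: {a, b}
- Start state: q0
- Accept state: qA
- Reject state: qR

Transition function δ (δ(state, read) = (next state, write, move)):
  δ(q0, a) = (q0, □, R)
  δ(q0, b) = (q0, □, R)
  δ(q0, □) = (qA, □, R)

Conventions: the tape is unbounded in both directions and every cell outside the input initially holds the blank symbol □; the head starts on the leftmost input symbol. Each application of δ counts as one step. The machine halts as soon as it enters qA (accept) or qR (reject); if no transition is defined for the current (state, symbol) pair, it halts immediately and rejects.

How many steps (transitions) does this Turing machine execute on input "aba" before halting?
Step 0: [q0]aba (head at position 0)
Step 1: δ(q0, a) = (q0, □, R)  ⊢  □[q0]ba (head at position 1)
Step 2: δ(q0, b) = (q0, □, R)  ⊢  □□[q0]a (head at position 2)
Step 3: δ(q0, a) = (q0, □, R)  ⊢  □□□[q0]□ (head at position 3)
Step 4: δ(q0, □) = (qA, □, R)  ⊢  □□□□[qA]□ (head at position 4)
The machine is in qA, so it halts and accepts.
Number of transitions executed: 4.

Final answer: 4 steps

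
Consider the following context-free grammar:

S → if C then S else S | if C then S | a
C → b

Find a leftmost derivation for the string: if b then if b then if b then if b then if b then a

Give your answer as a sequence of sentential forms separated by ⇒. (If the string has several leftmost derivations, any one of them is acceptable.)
Start with S.
Step 1: the leftmost non-terminal is S; apply S → if C then S:  if C then S
Step 2: the leftmost non-terminal is C; apply C → b:  if b then S
Step 3: the leftmost non-terminal is S; apply S → if C then S:  if b then if C then S
Step 4: the leftmost non-terminal is C; apply C → b:  if b then if b then S
Step 5: the leftmost non-terminal is S; apply S → if C then S:  if b then if b then if C then S
Step 6: the leftmost non-terminal is C; apply C → b:  if b then if b then if b then S
Step 7: the leftmost non-terminal is S; apply S → if C then S:  if b then if b then if b then if C then S
Step 8: the leftmost non-terminal is C; apply C → b:  if b then if b then if b then if b then S
Step 9: the leftmost non-terminal is S; apply S → if C then S:  if b then if b then if b then if b then if C then S
Step 10: the leftmost non-terminal is C; apply C → b:  if b then if b then if b then if b then if b then S
Step 11: the leftmost non-terminal is S; apply S → a:  if b then if b then if b then if b then if b then a

Final answer: S ⇒ if C then S ⇒ if b then S ⇒ if b then if C then S ⇒ if b then if b then S ⇒ if b then if b then if C then S ⇒ if b then if b then if b then S ⇒ if b then if b then if b then if C then S ⇒ if b then if b then if b then if b then S ⇒ if b then if b then if b then if b then if C then S ⇒ if b then if b then if b then if b then if b then S ⇒ if b then if b then if b then if b then if b then a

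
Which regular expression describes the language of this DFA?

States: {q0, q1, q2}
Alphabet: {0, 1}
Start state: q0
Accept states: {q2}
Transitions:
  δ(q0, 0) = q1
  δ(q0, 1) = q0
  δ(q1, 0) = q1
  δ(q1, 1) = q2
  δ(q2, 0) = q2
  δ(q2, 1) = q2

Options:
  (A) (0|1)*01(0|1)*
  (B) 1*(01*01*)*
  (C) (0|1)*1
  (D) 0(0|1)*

Testing sample strings against the DFA:
  '1110' -> rejected
  '01' -> accepted
  '11' -> rejected
  '10100' -> accepted
Checking each option for a counterexample:
  (A) (0|1)*01(0|1)*: agrees with the DFA on all strings of length ≤ 4
  (B) 1*(01*01*)*: ε is rejected by the DFA but matches the regex → eliminated
  (C) (0|1)*1: '1' is rejected by the DFA but matches the regex → eliminated
  (D) 0(0|1)*: '0' is rejected by the DFA but matches the regex → eliminated
Only (A) (0|1)*01(0|1)* is consistent with the DFA.

Final answer: (A) (0|1)*01(0|1)*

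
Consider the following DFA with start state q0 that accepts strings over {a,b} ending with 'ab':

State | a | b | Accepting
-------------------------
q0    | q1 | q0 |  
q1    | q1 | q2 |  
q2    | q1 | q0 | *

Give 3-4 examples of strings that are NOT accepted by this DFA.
Any strings that end in a non-accepting state work; for example:
"aba": q0 → q1 → q2 → q1; q1 is not accepting → rejected
"abb": q0 → q1 → q2 → q0; q0 is not accepting → rejected
"abaa": q0 → q1 → q2 → q1 → q1; q1 is not accepting → rejected
"bbba": q0 → q0 → q0 → q0 → q1; q1 is not accepting → rejected

Final answer: "aba", "abb", "abaa", "bbba"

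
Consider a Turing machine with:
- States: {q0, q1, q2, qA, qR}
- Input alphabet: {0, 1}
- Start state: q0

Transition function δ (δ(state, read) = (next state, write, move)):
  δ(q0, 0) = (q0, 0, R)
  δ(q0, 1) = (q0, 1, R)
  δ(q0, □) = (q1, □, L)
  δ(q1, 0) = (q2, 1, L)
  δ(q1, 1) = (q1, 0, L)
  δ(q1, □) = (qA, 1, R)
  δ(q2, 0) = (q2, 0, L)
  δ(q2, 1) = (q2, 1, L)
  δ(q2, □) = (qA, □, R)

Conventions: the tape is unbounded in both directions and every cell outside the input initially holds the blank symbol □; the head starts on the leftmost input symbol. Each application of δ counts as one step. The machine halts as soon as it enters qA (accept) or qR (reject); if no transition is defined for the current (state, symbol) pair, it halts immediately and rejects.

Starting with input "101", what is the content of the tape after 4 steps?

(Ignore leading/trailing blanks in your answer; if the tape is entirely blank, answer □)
Step 0: [q0]101 (head at position 0)
Step 1: δ(q0, 1) = (q0, 1, R)  ⊢  1[q0]01 (head at position 1)
Step 2: δ(q0, 0) = (q0, 0, R)  ⊢  10[q0]1 (head at position 2)
Step 3: δ(q0, 1) = (q0, 1, R)  ⊢  101[q0]□ (head at position 3)
Step 4: δ(q0, □) = (q1, □, L)  ⊢  10[q1]1□ (head at position 2)
Tape after 4 steps (ignoring surrounding blanks): 101

Final answer: Tape: 101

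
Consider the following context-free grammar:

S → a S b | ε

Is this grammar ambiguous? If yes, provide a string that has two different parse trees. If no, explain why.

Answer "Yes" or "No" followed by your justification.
At every step exactly one production applies: if the remaining string to generate is non-empty it starts with a and ends with b, forcing S → a S b; if it is empty, S → ε is forced. Hence each string a^n b^n has exactly one derivation (S → a S b applied n times, then S → ε) and one parse tree.

Final answer: No - the grammar is unambiguous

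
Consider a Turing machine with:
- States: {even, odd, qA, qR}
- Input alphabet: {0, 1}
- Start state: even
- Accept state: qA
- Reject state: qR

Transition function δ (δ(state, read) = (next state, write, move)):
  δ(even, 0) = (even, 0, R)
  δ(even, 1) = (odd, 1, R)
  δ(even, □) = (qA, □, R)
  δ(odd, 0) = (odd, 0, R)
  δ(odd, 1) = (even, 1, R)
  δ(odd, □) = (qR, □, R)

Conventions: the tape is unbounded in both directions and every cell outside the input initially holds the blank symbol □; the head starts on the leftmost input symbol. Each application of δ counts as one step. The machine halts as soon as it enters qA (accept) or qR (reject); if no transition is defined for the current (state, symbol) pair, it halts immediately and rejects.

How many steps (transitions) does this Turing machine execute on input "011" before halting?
Step 0: [even]011 (head at position 0)
Step 1: δ(even, 0) = (even, 0, R)  ⊢  0[even]11 (head at position 1)
Step 2: δ(even, 1) = (odd, 1, R)  ⊢  01[odd]1 (head at position 2)
Step 3: δ(odd, 1) = (even, 1, R)  ⊢  011[even]□ (head at position 3)
Step 4: δ(even, □) = (qA, □, R)  ⊢  011□[qA]□ (head at position 4)
The machine is in qA, so it halts and accepts.
Number of transitions executed: 4.

Final answer: 4 steps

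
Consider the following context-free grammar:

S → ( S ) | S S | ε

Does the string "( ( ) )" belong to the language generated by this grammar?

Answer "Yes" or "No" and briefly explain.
A derivation exists: S ⇒ ( S ) ⇒ ( ( S ) ) ⇒ ( ( ) ) (using S → ( S ) twice, then S → ε).

Final answer: Yes - a valid derivation exists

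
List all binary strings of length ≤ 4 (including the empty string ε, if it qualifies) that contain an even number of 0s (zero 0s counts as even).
Checking every binary string of length 0 to 4:
  Length 0: accepted: ε | rejected: (none)
  Length 1: accepted: 1 | rejected: 0
  Length 2: accepted: 00, 11 | rejected: 01, 10
  Length 3: accepted: 001, 010, 100, 111 | rejected: 000, 011, 101, 110
  Length 4: accepted: 0000, 0011, 0101, 0110, 1001, 1010, 1100, 1111 | rejected: 0001, 0010, 0100, 0111, 1000, 1011, 1101, 1110
Total: 16 string(s).

Final answer: ε, 1, 00, 11, 001, 010, 100, 111, 0000, 0011, 0101, 0110, 1001, 1010, 1100, 1111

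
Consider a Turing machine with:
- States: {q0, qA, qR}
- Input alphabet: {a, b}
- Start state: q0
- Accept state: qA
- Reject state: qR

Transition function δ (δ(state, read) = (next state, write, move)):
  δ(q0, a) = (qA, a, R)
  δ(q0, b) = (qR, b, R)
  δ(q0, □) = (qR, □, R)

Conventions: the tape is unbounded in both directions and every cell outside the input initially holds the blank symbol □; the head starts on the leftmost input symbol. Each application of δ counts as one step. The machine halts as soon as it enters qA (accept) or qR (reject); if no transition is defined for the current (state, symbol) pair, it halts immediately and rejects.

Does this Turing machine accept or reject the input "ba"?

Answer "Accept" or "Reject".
Step 0: [q0]ba (head at position 0)
Step 1: δ(q0, b) = (qR, b, R)  ⊢  b[qR]a (head at position 1)
The machine is in qR, so it halts and rejects.

Final answer: Reject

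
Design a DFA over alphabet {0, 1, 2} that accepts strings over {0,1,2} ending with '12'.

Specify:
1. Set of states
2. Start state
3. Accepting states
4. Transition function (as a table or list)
One valid DFA (any DFA recognizing the same language is acceptable):
States: {q0, q1, q2}
Start: q0
Accepting: {q2}
Transitions (accepting states marked with *):
State | 0 | 1 | 2 | Accepting
-----------------------------
q0    | q0 | q1 | q0 |  
q1    | q0 | q1 | q2 |  
q2    | q0 | q1 | q0 | *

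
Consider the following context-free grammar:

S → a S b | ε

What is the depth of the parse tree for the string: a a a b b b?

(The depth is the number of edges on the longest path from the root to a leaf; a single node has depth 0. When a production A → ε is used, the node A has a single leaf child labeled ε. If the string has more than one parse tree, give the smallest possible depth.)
The only parse tree applies S → a S b 3 times (once per matching a…b pair) and then S → ε.
The S nodes sit at depths 0, 1, …, 3; the innermost S (depth 3) has the single child ε at depth 4.
The terminal leaves a, b are at depths 1..3, so the longest root-to-leaf path is S → S → … → S → ε with 4 edges.
Depth = 4.

Final answer: 4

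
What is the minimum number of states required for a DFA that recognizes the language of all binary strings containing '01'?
Language: binary strings containing '01'
Lower bound (Myhill–Nerode): the prefixes ε, 0, 01 are pairwise distinguishable:
  ε vs 01: suffix ε distinguishes them (ε is rejected, 01 is accepted)
  0 vs 01: suffix ε distinguishes them (0 is rejected, 01 is accepted)
  ε vs 0: suffix 1 distinguishes them (ε·1 = 1 is rejected, 0·1 = 01 is accepted)
So any DFA needs at least 3 states.
Upper bound: a DFA with 3 states exists (one state per class above: 'no progress', 'last symbol 0', and 'seen 01' (accepting sink)).
Minimum states: 3

Final answer: 3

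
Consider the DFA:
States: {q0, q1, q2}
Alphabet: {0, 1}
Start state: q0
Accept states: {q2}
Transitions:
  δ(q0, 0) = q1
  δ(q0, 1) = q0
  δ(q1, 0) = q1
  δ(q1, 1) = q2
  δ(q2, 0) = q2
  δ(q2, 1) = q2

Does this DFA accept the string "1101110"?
Processing string "1101110":
  q0 --1--> q0
  q0 --1--> q0
  q0 --0--> q1
  q1 --1--> q2
  q2 --1--> q2
  q2 --1--> q2
  q2 --0--> q2
Final state: q2
Accept states: {q2}
q2 is an accept state, so the string is accepted.

Final answer: Yes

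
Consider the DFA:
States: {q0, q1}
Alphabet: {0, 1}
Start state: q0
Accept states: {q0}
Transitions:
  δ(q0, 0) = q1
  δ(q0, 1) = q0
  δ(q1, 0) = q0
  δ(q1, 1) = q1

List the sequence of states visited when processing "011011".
Starting at q0
Read '0': q0 -> q1
Read '1': q1 -> q1
Read '1': q1 -> q1
Read '0': q1 -> q0
Read '1': q0 -> q0
Read '1': q0 -> q0

Final answer: q0 -> q1 -> q1 -> q1 -> q0 -> q0 -> q0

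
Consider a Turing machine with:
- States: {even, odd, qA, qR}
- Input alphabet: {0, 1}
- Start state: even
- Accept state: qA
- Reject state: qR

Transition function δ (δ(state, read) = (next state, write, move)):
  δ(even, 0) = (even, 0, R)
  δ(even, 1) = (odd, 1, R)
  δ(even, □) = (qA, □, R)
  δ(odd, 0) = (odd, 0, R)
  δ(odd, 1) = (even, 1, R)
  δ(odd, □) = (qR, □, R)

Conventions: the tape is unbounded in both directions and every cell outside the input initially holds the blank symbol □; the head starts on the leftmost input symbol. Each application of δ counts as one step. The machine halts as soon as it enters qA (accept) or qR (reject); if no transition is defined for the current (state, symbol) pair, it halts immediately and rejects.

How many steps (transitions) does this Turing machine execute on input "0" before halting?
Step 0: [even]0 (head at position 0)
Step 1: δ(even, 0) = (even, 0, R)  ⊢  0[even]□ (head at position 1)
Step 2: δ(even, □) = (qA, □, R)  ⊢  0□[qA]□ (head at position 2)
The machine is in qA, so it halts and accepts.
Number of transitions executed: 2.

Final answer: 2 steps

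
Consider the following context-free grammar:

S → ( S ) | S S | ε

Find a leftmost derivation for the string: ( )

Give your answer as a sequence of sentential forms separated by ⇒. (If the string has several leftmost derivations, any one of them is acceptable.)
Start with S.
Step 1: the leftmost non-terminal is S; apply S → ( S ):  ( S )
Step 2: the leftmost non-terminal is S; apply S → ε:  ( )

Final answer: S ⇒ ( S ) ⇒ ( )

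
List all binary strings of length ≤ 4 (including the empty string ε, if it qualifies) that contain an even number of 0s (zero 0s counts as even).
Checking every binary string of length 0 to 4:
  Length 0: accepted: ε | rejected: (none)
  Length 1: accepted: 1 | rejected: 0
  Length 2: accepted: 00, 11 | rejected: 01, 10
  Length 3: accepted: 001, 010, 100, 111 | rejected: 000, 011, 101, 110
  Length 4: accepted: 0000, 0011, 0101, 0110, 1001, 1010, 1100, 1111 | rejected: 0001, 0010, 0100, 0111, 1000, 1011, 1101, 1110
Total: 16 string(s).

Final answer: ε, 1, 00, 11, 001, 010, 100, 111, 0000, 0011, 0101, 0110, 1001, 1010, 1100, 1111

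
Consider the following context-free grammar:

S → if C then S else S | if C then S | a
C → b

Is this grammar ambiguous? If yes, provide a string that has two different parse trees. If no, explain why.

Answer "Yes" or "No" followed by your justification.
The 'dangling else' can attach to either if. Two leftmost derivations of  if b then if b then a else a:
  (1) S ⇒ if C then S else S ⇒ if b then S else S ⇒ if b then if C then S else S ⇒ if b then if b then S else S ⇒ if b then if b then a else S ⇒ if b then if b then a else a   (else belongs to the outer if)
  (2) S ⇒ if C then S ⇒ if b then S ⇒ if b then if C then S else S ⇒ if b then if b then S else S ⇒ if b then if b then a else S ⇒ if b then if b then a else a   (else belongs to the inner if)
Two distinct parse trees for the same string, so the grammar is ambiguous.

Final answer: Yes - the string 'if b then if b then a else a' has two distinct leftmost derivations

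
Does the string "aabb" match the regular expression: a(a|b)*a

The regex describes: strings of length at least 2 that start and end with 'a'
No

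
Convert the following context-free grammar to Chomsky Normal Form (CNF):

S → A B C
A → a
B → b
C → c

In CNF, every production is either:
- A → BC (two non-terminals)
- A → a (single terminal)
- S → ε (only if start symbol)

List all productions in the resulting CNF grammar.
The grammar has no ε-productions or unit productions to eliminate.
A → a is already in CNF (single terminal) – keep it.
B → b is already in CNF (single terminal) – keep it.
C → c is already in CNF (single terminal) – keep it.
S → A B C has 3 symbols on the right: break it into binary productions S → A X0, X0 → B C.
Resulting CNF grammar (5 productions): A → a; B → b; C → c; S → A X0; X0 → B C

Final answer: A → a; B → b; C → c; S → A X0; X0 → B C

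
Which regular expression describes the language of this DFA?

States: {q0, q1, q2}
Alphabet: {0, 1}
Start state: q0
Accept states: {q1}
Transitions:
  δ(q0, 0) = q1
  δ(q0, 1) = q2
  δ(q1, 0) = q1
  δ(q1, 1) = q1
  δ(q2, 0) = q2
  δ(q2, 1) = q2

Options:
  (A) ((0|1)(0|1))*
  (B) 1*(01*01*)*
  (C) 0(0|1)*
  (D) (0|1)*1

Testing sample strings against the DFA:
  '110' -> rejected
  '11' -> rejected
  '0110' -> accepted
  '110' -> rejected
Checking each option for a counterexample:
  (A) ((0|1)(0|1))*: ε is rejected by the DFA but matches the regex → eliminated
  (B) 1*(01*01*)*: ε is rejected by the DFA but matches the regex → eliminated
  (C) 0(0|1)*: agrees with the DFA on all strings of length ≤ 4
  (D) (0|1)*1: '0' is accepted by the DFA but does not match the regex → eliminated
Only (C) 0(0|1)* is consistent with the DFA.

Final answer: (C) 0(0|1)*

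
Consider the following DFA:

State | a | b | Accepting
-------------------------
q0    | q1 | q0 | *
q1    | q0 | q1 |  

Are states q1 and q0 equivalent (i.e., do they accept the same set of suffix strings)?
Try the suffix ε (the empty string).
From q1: q1 — not accepting.
From q0: q0 — accepting.
The two states disagree on this suffix, so they are not equivalent.

Final answer: No. Distinguishing string: ε (the empty string) - accepted from q0 but not from q1.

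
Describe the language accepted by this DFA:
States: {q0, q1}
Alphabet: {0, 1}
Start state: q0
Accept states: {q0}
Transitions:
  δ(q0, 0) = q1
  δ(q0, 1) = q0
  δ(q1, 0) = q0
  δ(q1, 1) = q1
Analyzing the DFA structure:
Start state: q0
Accept states: {q0}
Interpreting what each state remembers (checking against the transitions):
  q0: an even number of 0s has been read so far
  q1: an odd number of 0s has been read so far
  δ(q0, 0): in q0 (an even number of 0s has been read so far), after reading 0 we have: an odd number of 0s has been read so far → q1
  δ(q0, 1): in q0 (an even number of 0s has been read so far), after reading 1 we have: an even number of 0s has been read so far → q0
  δ(q1, 0): in q1 (an odd number of 0s has been read so far), after reading 0 we have: an even number of 0s has been read so far → q0
  δ(q1, 1): in q1 (an odd number of 0s has been read so far), after reading 1 we have: an odd number of 0s has been read so far → q1
A string is accepted iff it ends in {q0}, i.e. an even number of 0s has been read so far.
Language: All binary strings with an even number of 0s

Final answer: All binary strings with an even number of 0s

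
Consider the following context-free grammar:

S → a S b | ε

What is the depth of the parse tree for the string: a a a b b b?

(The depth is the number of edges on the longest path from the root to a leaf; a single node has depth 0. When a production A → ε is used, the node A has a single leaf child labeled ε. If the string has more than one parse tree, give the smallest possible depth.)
The only parse tree applies S → a S b 3 times (once per matching a…b pair) and then S → ε.
The S nodes sit at depths 0, 1, …, 3; the innermost S (depth 3) has the single child ε at depth 4.
The terminal leaves a, b are at depths 1..3, so the longest root-to-leaf path is S → S → … → S → ε with 4 edges.
Depth = 4.

Final answer: 4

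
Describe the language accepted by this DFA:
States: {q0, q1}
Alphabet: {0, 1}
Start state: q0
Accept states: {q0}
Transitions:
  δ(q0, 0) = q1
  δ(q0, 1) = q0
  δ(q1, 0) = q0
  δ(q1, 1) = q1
Analyzing the DFA structure:
Start state: q0
Accept states: {q0}
Interpreting what each state remembers (checking against the transitions):
  q0: an even number of 0s has been read so far
  q1: an odd number of 0s has been read so far
  δ(q0, 0): in q0 (an even number of 0s has been read so far), after reading 0 we have: an odd number of 0s has been read so far → q1
  δ(q0, 1): in q0 (an even number of 0s has been read so far), after reading 1 we have: an even number of 0s has been read so far → q0
  δ(q1, 0): in q1 (an odd number of 0s has been read so far), after reading 0 we have: an even number of 0s has been read so far → q0
  δ(q1, 1): in q1 (an odd number of 0s has been read so far), after reading 1 we have: an odd number of 0s has been read so far → q1
A string is accepted iff it ends in {q0}, i.e. an even number of 0s has been read so far.
Language: All binary strings with an even number of 0s

Final answer: All binary strings with an even number of 0s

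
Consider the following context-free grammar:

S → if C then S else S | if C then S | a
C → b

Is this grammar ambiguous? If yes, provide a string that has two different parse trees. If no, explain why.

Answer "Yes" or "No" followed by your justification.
The 'dangling else' can attach to either if. Two leftmost derivations of  if b then if b then a else a:
  (1) S ⇒ if C then S else S ⇒ if b then S else S ⇒ if b then if C then S else S ⇒ if b then if b then S else S ⇒ if b then if b then a else S ⇒ if b then if b then a else a   (else belongs to the outer if)
  (2) S ⇒ if C then S ⇒ if b then S ⇒ if b then if C then S else S ⇒ if b then if b then S else S ⇒ if b then if b then a else S ⇒ if b then if b then a else a   (else belongs to the inner if)
Two distinct parse trees for the same string, so the grammar is ambiguous.

Final answer: Yes - the string 'if b then if b then a else a' has two distinct leftmost derivations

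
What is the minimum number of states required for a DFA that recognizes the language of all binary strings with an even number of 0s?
Language: binary strings with an even number of 0s
Lower bound (Myhill–Nerode): the prefixes ε, 0 are pairwise distinguishable:
  ε vs 0: suffix ε distinguishes them (ε has zero 0s (accepted), 0 has one 0 (rejected))
So any DFA needs at least 2 states.
Upper bound: a DFA with 2 states exists (one state per class above).
Minimum states: 2

Final answer: 2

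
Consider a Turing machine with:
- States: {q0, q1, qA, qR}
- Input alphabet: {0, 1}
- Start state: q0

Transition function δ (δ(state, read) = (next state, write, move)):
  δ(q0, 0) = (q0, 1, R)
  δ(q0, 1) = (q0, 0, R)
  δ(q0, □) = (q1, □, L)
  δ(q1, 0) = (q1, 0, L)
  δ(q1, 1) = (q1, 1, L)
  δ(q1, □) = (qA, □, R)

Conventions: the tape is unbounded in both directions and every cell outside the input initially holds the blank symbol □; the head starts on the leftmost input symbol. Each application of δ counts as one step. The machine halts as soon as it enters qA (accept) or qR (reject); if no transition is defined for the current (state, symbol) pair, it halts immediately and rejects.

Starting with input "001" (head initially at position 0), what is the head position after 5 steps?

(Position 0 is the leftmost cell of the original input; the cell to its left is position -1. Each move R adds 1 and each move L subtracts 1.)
Step 0: [q0]001 (head at position 0)
Step 1: δ(q0, 0) = (q0, 1, R)  ⊢  1[q0]01 (head at position 1)
Step 2: δ(q0, 0) = (q0, 1, R)  ⊢  11[q0]1 (head at position 2)
Step 3: δ(q0, 1) = (q0, 0, R)  ⊢  110[q0]□ (head at position 3)
Step 4: δ(q0, □) = (q1, □, L)  ⊢  11[q1]0□ (head at position 2)
Step 5: δ(q1, 0) = (q1, 0, L)  ⊢  1[q1]10□ (head at position 1)
Head position after 5 steps: 1

Final answer: Position 1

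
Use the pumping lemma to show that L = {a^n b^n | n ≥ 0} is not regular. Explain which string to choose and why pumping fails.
Language: L = {a^n b^n | n ≥ 0} (equal numbers of a's followed by b's)
Step 1: Assume for contradiction that L is regular, with pumping length p.
Step 2: Choose s = a^p b^p. Then s ∈ L (it has p a's followed by p b's) and |s| ≥ p.
Step 3: Consider any decomposition s = xyz with |xy| ≤ p and |y| > 0. Since |xy| ≤ p and the first p symbols of s are all a's, y = a^k for some k with 1 ≤ k ≤ p.
Step 4: Pumping up (i = 2): xy²z = a^(p+k) b^p, which has more a's than b's, so xy²z ∉ L.
This contradicts the pumping lemma, so L is not regular.

Final answer: Choose s = a^p b^p. Since |xy| ≤ p, y = a^k with k ≥ 1. Then xy²z = a^(p+k) b^p ∉ L.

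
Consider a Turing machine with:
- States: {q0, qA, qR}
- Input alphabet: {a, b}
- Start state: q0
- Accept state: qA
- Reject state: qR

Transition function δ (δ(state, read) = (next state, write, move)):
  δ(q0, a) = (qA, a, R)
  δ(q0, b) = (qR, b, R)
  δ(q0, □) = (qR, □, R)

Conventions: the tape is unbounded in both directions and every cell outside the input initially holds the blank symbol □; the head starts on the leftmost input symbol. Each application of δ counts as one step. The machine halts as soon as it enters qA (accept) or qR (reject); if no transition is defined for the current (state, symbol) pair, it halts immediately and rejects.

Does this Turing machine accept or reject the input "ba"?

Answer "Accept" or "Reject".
Step 0: [q0]ba (head at position 0)
Step 1: δ(q0, b) = (qR, b, R)  ⊢  b[qR]a (head at position 1)
The machine is in qR, so it halts and rejects.

Final answer: Reject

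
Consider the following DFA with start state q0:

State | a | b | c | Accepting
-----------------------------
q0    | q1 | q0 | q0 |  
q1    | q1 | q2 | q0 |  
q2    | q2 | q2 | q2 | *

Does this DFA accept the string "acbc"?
Start in q0.
Read 'a': q0 → q1
Read 'c': q1 → q0
Read 'b': q0 → q0
Read 'c': q0 → q0
Final state q0 is not accepting, so the string is rejected.

Final answer: No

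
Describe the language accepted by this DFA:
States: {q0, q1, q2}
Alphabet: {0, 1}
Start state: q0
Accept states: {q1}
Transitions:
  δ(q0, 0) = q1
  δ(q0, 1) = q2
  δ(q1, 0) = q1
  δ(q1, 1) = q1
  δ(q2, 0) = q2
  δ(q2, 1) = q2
Analyzing the DFA structure:
Start state: q0
Accept states: {q1}
Interpreting what each state remembers (checking against the transitions):
  q0: nothing has been read yet
  q1: the first symbol was 0
  q2: the first symbol was 1 (trap state)
  δ(q0, 0): in q0 (nothing has been read yet), after reading 0 we have: the first symbol was 0 → q1
  δ(q0, 1): in q0 (nothing has been read yet), after reading 1 we have: the first symbol was 1 (trap state) → q2
  δ(q1, 0): in q1 (the first symbol was 0), after reading 0 we have: the first symbol was 0 → q1
  δ(q1, 1): in q1 (the first symbol was 0), after reading 1 we have: the first symbol was 0 → q1
  δ(q2, 0): in q2 (the first symbol was 1 (trap state)), after reading 0 we have: the first symbol was 1 (trap state) → q2
  δ(q2, 1): in q2 (the first symbol was 1 (trap state)), after reading 1 we have: the first symbol was 1 (trap state) → q2
A string is accepted iff it ends in {q1}, i.e. the first symbol was 0.
Language: All binary strings starting with 0

Final answer: All binary strings starting with 0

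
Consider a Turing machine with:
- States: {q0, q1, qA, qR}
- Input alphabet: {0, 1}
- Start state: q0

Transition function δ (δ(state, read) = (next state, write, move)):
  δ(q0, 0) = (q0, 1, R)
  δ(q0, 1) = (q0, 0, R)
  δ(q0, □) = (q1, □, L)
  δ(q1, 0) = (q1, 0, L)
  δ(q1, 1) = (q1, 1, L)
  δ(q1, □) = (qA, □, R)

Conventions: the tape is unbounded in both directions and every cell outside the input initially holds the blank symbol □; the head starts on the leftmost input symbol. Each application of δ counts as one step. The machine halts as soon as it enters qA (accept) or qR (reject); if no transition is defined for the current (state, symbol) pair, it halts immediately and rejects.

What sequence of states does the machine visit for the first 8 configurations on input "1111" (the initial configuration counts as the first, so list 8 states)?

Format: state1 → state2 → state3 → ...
Step 0: [q0]1111 (head at position 0)
Step 1: δ(q0, 1) = (q0, 0, R)  ⊢  0[q0]111 (head at position 1)
Step 2: δ(q0, 1) = (q0, 0, R)  ⊢  00[q0]11 (head at position 2)
Step 3: δ(q0, 1) = (q0, 0, R)  ⊢  000[q0]1 (head at position 3)
Step 4: δ(q0, 1) = (q0, 0, R)  ⊢  0000[q0]□ (head at position 4)
Step 5: δ(q0, □) = (q1, □, L)  ⊢  000[q1]0□ (head at position 3)
Step 6: δ(q1, 0) = (q1, 0, L)  ⊢  00[q1]00□ (head at position 2)
Step 7: δ(q1, 0) = (q1, 0, L)  ⊢  0[q1]000□ (head at position 1)
Reading off the states of these 8 configurations: q0 → q0 → q0 → q0 → q0 → q1 → q1 → q1

Final answer: q0 → q0 → q0 → q0 → q0 → q1 → q1 → q1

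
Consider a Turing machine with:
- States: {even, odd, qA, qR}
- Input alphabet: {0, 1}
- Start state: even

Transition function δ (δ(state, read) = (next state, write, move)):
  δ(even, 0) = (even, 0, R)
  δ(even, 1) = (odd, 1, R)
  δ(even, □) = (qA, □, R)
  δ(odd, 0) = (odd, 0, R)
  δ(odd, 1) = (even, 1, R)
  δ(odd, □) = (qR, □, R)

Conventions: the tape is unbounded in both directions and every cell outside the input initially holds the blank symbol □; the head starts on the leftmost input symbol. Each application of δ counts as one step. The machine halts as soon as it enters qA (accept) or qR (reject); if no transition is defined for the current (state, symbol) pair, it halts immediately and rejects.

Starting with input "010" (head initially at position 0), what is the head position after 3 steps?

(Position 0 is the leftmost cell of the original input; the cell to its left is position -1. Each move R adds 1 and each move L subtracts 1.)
Step 0: [even]010 (head at position 0)
Step 1: δ(even, 0) = (even, 0, R)  ⊢  0[even]10 (head at position 1)
Step 2: δ(even, 1) = (odd, 1, R)  ⊢  01[odd]0 (head at position 2)
Step 3: δ(odd, 0) = (odd, 0, R)  ⊢  010[odd]□ (head at position 3)
Head position after 3 steps: 3

Final answer: Position 3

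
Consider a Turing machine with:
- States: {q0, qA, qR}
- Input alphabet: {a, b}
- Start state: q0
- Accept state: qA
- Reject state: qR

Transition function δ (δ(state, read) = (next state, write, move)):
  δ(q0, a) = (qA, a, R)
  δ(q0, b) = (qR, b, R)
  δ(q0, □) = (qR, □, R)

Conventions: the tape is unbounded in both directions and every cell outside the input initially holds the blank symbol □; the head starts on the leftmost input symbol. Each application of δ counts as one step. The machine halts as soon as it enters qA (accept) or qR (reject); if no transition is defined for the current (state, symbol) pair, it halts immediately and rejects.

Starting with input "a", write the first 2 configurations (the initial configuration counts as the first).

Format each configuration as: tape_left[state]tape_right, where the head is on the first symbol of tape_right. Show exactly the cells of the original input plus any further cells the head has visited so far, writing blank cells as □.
Step 0: [q0]a (head at position 0)
Step 1: δ(q0, a) = (qA, a, R)  ⊢  a[qA]□ (head at position 1)

Final answer: [q0]a ⊢ a[qA]□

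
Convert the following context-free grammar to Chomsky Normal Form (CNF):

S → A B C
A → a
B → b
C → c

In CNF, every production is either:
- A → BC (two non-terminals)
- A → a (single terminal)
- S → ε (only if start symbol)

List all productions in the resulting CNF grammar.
The grammar has no ε-productions or unit productions to eliminate.
A → a is already in CNF (single terminal) – keep it.
B → b is already in CNF (single terminal) – keep it.
C → c is already in CNF (single terminal) – keep it.
S → A B C has 3 symbols on the right: break it into binary productions S → A X0, X0 → B C.
Resulting CNF grammar (5 productions): A → a; B → b; C → c; S → A X0; X0 → B C

Final answer: A → a; B → b; C → c; S → A X0; X0 → B C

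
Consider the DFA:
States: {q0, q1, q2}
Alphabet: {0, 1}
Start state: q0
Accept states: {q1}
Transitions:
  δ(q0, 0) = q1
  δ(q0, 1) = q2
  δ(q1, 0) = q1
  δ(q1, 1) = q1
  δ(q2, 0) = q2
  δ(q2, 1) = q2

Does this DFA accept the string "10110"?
Processing string "10110":
  q0 --1--> q2
  q2 --0--> q2
  q2 --1--> q2
  q2 --1--> q2
  q2 --0--> q2
Final state: q2
Accept states: {q1}
q2 is not an accept state, so the string is rejected.

Final answer: No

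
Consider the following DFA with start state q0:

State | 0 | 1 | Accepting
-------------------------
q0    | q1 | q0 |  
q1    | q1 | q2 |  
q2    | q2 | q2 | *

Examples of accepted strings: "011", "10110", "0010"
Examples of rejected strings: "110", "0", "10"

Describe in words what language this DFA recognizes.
binary strings containing '01' as a substring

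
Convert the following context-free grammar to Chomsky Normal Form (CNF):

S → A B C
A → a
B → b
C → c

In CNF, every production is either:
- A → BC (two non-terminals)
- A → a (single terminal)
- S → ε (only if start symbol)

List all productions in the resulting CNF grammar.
The grammar has no ε-productions or unit productions to eliminate.
A → a is already in CNF (single terminal) – keep it.
B → b is already in CNF (single terminal) – keep it.
C → c is already in CNF (single terminal) – keep it.
S → A B C has 3 symbols on the right: break it into binary productions S → A X0, X0 → B C.
Resulting CNF grammar (5 productions): A → a; B → b; C → c; S → A X0; X0 → B C

Final answer: A → a; B → b; C → c; S → A X0; X0 → B C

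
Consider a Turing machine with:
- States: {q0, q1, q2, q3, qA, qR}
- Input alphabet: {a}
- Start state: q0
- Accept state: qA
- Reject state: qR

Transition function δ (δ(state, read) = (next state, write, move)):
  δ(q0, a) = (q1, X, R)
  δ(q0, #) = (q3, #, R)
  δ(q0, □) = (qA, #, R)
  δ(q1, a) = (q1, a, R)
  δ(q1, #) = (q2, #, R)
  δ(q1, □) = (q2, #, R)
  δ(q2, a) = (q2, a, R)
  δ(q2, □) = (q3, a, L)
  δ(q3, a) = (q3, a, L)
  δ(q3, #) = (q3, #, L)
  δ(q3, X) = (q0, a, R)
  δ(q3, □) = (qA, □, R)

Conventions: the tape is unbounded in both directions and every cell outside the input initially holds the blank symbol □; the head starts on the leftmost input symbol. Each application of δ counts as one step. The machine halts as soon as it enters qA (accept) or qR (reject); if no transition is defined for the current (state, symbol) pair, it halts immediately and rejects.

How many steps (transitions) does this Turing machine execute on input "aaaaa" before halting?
Trace (configuration after each step, as tape_left[state]tape_right with head position):
Step 0: [q0]aaaaa (head at position 0)
Step 1: X[q1]aaaa (head 1)
Step 2: Xa[q1]aaa (head 2)
Step 3: Xaa[q1]aa (head 3)
Step 4: Xaaa[q1]a (head 4)
Step 5: Xaaaa[q1]□ (head 5)
Step 6: Xaaaa#[q2]□ (head 6)
Step 7: Xaaaa[q3]#a (head 5)
Step 8: Xaaa[q3]a#a (head 4)
Step 9: Xaa[q3]aa#a (head 3)
Step 10: Xa[q3]aaa#a (head 2)
Step 11: X[q3]aaaa#a (head 1)
Step 12: [q3]Xaaaa#a (head 0)
Step 13: a[q0]aaaa#a (head 1)
Step 14: aX[q1]aaa#a (head 2)
Step 15: aXa[q1]aa#a (head 3)
Step 16: aXaa[q1]a#a (head 4)
Step 17: aXaaa[q1]#a (head 5)
Step 18: aXaaa#[q2]a (head 6)
Step 19: aXaaa#a[q2]□ (head 7)
Step 20: aXaaa#[q3]aa (head 6)
Step 21: aXaaa[q3]#aa (head 5)
Step 22: aXaa[q3]a#aa (head 4)
Step 23: aXa[q3]aa#aa (head 3)
Step 24: aX[q3]aaa#aa (head 2)
Step 25: a[q3]Xaaa#aa (head 1)
Step 26: aa[q0]aaa#aa (head 2)
Step 27: aaX[q1]aa#aa (head 3)
Step 28: aaXa[q1]a#aa (head 4)
Step 29: aaXaa[q1]#aa (head 5)
Step 30: aaXaa#[q2]aa (head 6)
Step 31: aaXaa#a[q2]a (head 7)
Step 32: aaXaa#aa[q2]□ (head 8)
Step 33: aaXaa#a[q3]aa (head 7)
Step 34: aaXaa#[q3]aaa (head 6)
Step 35: aaXaa[q3]#aaa (head 5)
Step 36: aaXa[q3]a#aaa (head 4)
Step 37: aaX[q3]aa#aaa (head 3)
Step 38: aa[q3]Xaa#aaa (head 2)
Step 39: aaa[q0]aa#aaa (head 3)
Step 40: aaaX[q1]a#aaa (head 4)
Step 41: aaaXa[q1]#aaa (head 5)
Step 42: aaaXa#[q2]aaa (head 6)
Step 43: aaaXa#a[q2]aa (head 7)
Step 44: aaaXa#aa[q2]a (head 8)
Step 45: aaaXa#aaa[q2]□ (head 9)
Step 46: aaaXa#aa[q3]aa (head 8)
Step 47: aaaXa#a[q3]aaa (head 7)
Step 48: aaaXa#[q3]aaaa (head 6)
Step 49: aaaXa[q3]#aaaa (head 5)
Step 50: aaaX[q3]a#aaaa (head 4)
Step 51: aaa[q3]Xa#aaaa (head 3)
Step 52: aaaa[q0]a#aaaa (head 4)
Step 53: aaaaX[q1]#aaaa (head 5)
Step 54: aaaaX#[q2]aaaa (head 6)
Step 55: aaaaX#a[q2]aaa (head 7)
Step 56: aaaaX#aa[q2]aa (head 8)
Step 57: aaaaX#aaa[q2]a (head 9)
Step 58: aaaaX#aaaa[q2]□ (head 10)
Step 59: aaaaX#aaa[q3]aa (head 9)
Step 60: aaaaX#aa[q3]aaa (head 8)
Step 61: aaaaX#a[q3]aaaa (head 7)
Step 62: aaaaX#[q3]aaaaa (head 6)
Step 63: aaaaX[q3]#aaaaa (head 5)
Step 64: aaaa[q3]X#aaaaa (head 4)
Step 65: aaaaa[q0]#aaaaa (head 5)
Step 66: aaaaa#[q3]aaaaa (head 6)
Step 67: aaaaa[q3]#aaaaa (head 5)
Step 68: aaaa[q3]a#aaaaa (head 4)
Step 69: aaa[q3]aa#aaaaa (head 3)
Step 70: aa[q3]aaa#aaaaa (head 2)
Step 71: a[q3]aaaa#aaaaa (head 1)
Step 72: [q3]aaaaa#aaaaa (head 0)
Step 73: [q3]□aaaaa#aaaaa (head -1)
Step 74: □[qA]aaaaa#aaaaa (head 0)
The machine is in qA, so it halts and accepts.
Number of transitions executed: 74.

Final answer: 74 steps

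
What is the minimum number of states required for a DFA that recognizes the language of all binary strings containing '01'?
Language: binary strings containing '01'
Lower bound (Myhill–Nerode): the prefixes ε, 0, 01 are pairwise distinguishable:
  ε vs 01: suffix ε distinguishes them (ε is rejected, 01 is accepted)
  0 vs 01: suffix ε distinguishes them (0 is rejected, 01 is accepted)
  ε vs 0: suffix 1 distinguishes them (ε·1 = 1 is rejected, 0·1 = 01 is accepted)
So any DFA needs at least 3 states.
Upper bound: a DFA with 3 states exists (one state per class above: 'no progress', 'last symbol 0', and 'seen 01' (accepting sink)).
Minimum states: 3

Final answer: 3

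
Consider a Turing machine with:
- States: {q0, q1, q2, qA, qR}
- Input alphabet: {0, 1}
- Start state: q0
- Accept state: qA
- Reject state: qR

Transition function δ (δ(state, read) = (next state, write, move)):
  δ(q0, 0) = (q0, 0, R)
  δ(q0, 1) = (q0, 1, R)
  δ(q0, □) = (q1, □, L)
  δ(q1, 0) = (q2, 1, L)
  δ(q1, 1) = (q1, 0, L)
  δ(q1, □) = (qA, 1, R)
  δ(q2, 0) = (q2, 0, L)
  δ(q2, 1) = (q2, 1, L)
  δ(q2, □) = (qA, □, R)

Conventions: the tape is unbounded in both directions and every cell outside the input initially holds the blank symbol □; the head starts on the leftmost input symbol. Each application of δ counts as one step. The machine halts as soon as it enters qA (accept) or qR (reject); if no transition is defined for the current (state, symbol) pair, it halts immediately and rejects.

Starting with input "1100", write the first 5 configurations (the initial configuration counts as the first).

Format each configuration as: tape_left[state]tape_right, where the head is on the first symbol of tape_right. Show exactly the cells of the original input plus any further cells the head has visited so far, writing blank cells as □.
Step 0: [q0]1100 (head at position 0)
Step 1: δ(q0, 1) = (q0, 1, R)  ⊢  1[q0]100 (head at position 1)
Step 2: δ(q0, 1) = (q0, 1, R)  ⊢  11[q0]00 (head at position 2)
Step 3: δ(q0, 0) = (q0, 0, R)  ⊢  110[q0]0 (head at position 3)
Step 4: δ(q0, 0) = (q0, 0, R)  ⊢  1100[q0]□ (head at position 4)

Final answer: [q0]1100 ⊢ 1[q0]100 ⊢ 11[q0]00 ⊢ 110[q0]0 ⊢ 1100[q0]□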